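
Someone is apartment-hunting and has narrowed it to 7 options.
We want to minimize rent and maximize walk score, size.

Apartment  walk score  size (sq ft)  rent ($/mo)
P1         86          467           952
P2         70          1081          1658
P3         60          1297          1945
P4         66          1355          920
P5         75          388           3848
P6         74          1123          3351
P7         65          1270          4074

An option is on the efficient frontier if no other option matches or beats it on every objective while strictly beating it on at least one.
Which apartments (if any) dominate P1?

none

P2: worse on walk score (70 vs 86).
P3: worse on walk score (60 vs 86).
P4: worse on walk score (66 vs 86).
P5: worse on walk score (75 vs 86).
P6: worse on walk score (74 vs 86).
P7: worse on walk score (65 vs 86).
No option dominates P1.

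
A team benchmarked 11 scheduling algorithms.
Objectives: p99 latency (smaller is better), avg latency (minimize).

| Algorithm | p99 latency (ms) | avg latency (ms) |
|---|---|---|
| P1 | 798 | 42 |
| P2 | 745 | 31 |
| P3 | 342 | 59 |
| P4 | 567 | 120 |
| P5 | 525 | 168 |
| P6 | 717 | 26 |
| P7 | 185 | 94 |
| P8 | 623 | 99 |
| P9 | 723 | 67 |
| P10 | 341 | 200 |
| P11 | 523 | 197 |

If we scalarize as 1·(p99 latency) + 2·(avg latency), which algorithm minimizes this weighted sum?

P7

P1: 1·798 + 2·42 = 882
P2: 1·745 + 2·31 = 807
P3: 1·342 + 2·59 = 460
P4: 1·567 + 2·120 = 807
P5: 1·525 + 2·168 = 861
P6: 1·717 + 2·26 = 769
P7: 1·185 + 2·94 = 373
P8: 1·623 + 2·99 = 821
P9: 1·723 + 2·67 = 857
P10: 1·341 + 2·200 = 741
P11: 1·523 + 2·197 = 917
Lowest: P7 at 373.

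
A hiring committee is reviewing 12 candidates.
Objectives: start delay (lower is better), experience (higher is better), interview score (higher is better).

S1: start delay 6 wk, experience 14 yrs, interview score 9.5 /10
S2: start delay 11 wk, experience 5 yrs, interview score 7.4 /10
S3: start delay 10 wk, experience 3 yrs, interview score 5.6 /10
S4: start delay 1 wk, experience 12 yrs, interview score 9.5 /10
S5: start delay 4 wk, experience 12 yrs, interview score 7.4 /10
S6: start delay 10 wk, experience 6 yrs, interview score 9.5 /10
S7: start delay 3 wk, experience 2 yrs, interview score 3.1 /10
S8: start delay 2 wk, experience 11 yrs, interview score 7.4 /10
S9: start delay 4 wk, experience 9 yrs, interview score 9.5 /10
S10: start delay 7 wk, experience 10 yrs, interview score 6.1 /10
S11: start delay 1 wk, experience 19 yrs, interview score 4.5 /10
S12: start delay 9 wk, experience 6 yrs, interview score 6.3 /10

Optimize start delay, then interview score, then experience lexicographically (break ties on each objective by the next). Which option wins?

First minimize start delay: best is 1, kept {S4, S11}.
Then maximize interview score: best is 9.5, kept {S4}.

S4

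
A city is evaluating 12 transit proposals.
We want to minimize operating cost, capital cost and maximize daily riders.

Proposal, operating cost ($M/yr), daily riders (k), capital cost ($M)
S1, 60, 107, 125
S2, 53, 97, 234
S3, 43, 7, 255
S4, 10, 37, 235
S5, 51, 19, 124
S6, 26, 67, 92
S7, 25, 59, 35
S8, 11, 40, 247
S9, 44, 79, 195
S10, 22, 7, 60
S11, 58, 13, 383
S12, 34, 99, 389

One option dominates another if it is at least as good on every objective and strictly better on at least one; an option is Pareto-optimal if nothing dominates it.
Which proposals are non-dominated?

S1: not dominated (best daily riders).
S2: not dominated.
S3: dominated by S4 (operating cost 10≤43, daily riders 37≥7, capital cost 235≤255).
S4: not dominated (best operating cost).
S5: dominated by S6 (operating cost 26≤51, daily riders 67≥19, capital cost 92≤124).
S6: not dominated.
S7: not dominated (best capital cost).
S8: not dominated.
S9: not dominated.
S10: not dominated.
S11: dominated by S2 (operating cost 53≤58, daily riders 97≥13, capital cost 234≤383).
S12: not dominated.

S1, S2, S4, S6, S7, S8, S9, S10, S12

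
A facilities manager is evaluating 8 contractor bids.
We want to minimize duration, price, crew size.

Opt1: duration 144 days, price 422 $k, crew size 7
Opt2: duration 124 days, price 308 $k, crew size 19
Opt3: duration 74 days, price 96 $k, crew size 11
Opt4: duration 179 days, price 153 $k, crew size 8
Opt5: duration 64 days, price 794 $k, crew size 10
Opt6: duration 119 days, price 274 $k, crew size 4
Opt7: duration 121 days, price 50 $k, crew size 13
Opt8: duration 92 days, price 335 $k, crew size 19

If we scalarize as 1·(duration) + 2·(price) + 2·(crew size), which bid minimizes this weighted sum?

Opt7

Opt1: 1·144 + 2·422 + 2·7 = 1002
Opt2: 1·124 + 2·308 + 2·19 = 778
Opt3: 1·74 + 2·96 + 2·11 = 288
Opt4: 1·179 + 2·153 + 2·8 = 501
Opt5: 1·64 + 2·794 + 2·10 = 1672
Opt6: 1·119 + 2·274 + 2·4 = 675
Opt7: 1·121 + 2·50 + 2·13 = 247
Opt8: 1·92 + 2·335 + 2·19 = 800
Lowest: Opt7 at 247.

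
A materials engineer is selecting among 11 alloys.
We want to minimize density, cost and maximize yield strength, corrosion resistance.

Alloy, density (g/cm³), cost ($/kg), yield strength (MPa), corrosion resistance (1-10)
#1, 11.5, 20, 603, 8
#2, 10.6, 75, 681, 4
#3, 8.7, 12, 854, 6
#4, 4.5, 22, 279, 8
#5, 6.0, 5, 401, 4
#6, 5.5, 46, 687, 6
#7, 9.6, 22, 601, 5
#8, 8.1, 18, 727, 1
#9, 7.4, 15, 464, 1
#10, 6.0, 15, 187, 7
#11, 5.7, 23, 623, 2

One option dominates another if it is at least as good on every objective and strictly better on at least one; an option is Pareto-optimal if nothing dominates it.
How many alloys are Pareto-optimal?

9

#1: not dominated.
#2: dominated by #3 (density 8.7≤10.6, cost 12≤75, yield strength 854≥681, corrosion resistance 6≥4).
#3: not dominated (best yield strength).
#4: not dominated (best density).
#5: not dominated (best cost).
#6: not dominated.
#7: dominated by #3 (density 8.7≤9.6, cost 12≤22, yield strength 854≥601, corrosion resistance 6≥5).
#8: not dominated.
#9: not dominated.
#10: not dominated.
#11: not dominated.
Pareto-optimal: #1, #3, #4, #5, #6, #8, #9, #10, #11 → 9.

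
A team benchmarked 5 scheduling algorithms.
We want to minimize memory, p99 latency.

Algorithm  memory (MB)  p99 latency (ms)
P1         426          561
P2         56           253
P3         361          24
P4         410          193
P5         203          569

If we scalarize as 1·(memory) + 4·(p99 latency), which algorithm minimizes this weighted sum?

P3

P1: 1·426 + 4·561 = 2670
P2: 1·56 + 4·253 = 1068
P3: 1·361 + 4·24 = 457
P4: 1·410 + 4·193 = 1182
P5: 1·203 + 4·569 = 2479
Lowest: P3 at 457.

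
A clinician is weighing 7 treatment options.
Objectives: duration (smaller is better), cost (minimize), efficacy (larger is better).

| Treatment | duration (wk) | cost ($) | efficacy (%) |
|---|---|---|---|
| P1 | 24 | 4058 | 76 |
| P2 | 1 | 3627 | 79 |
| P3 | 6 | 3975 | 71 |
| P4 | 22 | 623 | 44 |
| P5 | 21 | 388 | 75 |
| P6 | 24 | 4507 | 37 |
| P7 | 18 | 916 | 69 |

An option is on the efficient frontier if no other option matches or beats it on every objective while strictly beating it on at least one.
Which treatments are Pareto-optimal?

P2, P5, P7

P1: dominated by P2 (duration 1≤24, cost 3627≤4058, efficacy 79≥76).
P2: not dominated (best duration).
P3: dominated by P2 (duration 1≤6, cost 3627≤3975, efficacy 79≥71).
P4: dominated by P5 (duration 21≤22, cost 388≤623, efficacy 75≥44).
P5: not dominated (best cost).
P6: dominated by P1 (duration 24≤24, cost 4058≤4507, efficacy 76≥37).
P7: not dominated.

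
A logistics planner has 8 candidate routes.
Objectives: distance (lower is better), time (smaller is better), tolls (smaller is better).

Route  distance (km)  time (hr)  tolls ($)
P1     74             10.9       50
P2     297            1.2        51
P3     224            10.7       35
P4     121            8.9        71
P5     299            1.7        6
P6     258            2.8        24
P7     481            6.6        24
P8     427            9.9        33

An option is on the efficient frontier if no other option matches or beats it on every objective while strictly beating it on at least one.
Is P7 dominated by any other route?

Yes

P5 vs P7: distance 299≤481, time 1.7≤6.6, tolls 6≤24 — P5 is at least as good on every objective and strictly better on at least one, so P5 dominates P7.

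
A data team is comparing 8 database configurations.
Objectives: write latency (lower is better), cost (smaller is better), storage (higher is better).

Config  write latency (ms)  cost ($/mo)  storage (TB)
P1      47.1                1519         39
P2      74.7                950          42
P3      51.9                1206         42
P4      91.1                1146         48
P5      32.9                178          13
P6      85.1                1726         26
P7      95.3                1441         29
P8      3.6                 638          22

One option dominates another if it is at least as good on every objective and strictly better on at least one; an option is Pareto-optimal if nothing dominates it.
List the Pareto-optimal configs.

P1, P2, P3, P4, P5, P8

P1: not dominated.
P2: not dominated.
P3: not dominated.
P4: not dominated (best storage).
P5: not dominated (best cost).
P6: dominated by P1 (write latency 47.1≤85.1, cost 1519≤1726, storage 39≥26).
P7: dominated by P2 (write latency 74.7≤95.3, cost 950≤1441, storage 42≥29).
P8: not dominated (best write latency).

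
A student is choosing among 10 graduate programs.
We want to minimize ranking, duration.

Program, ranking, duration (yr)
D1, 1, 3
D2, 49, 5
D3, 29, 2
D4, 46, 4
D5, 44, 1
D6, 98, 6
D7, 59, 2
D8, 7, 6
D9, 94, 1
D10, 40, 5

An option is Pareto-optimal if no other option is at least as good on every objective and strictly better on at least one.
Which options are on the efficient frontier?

D1: not dominated (best ranking).
D2: dominated by D1 (ranking 1≤49, duration 3≤5).
D3: not dominated.
D4: dominated by D1 (ranking 1≤46, duration 3≤4).
D5: not dominated.
D6: dominated by D1 (ranking 1≤98, duration 3≤6).
D7: dominated by D3 (ranking 29≤59, duration 2≤2).
D8: dominated by D1 (ranking 1≤7, duration 3≤6).
D9: dominated by D5 (ranking 44≤94, duration 1≤1).
D10: dominated by D1 (ranking 1≤40, duration 3≤5).

D1, D3, D5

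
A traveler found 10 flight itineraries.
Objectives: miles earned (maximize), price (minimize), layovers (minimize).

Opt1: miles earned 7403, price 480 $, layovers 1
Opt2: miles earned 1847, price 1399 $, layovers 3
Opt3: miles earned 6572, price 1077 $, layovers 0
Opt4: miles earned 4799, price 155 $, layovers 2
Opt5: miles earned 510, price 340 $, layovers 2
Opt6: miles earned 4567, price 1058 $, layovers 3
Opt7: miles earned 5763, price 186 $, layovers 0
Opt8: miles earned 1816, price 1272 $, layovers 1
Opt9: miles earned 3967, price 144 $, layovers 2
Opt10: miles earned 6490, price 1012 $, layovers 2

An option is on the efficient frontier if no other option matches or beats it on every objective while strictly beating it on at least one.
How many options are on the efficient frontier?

5

Opt1: not dominated (best miles earned).
Opt2: dominated by Opt1 (miles earned 7403≥1847, price 480≤1399, layovers 1≤3).
Opt3: not dominated.
Opt4: not dominated.
Opt5: dominated by Opt4 (miles earned 4799≥510, price 155≤340, layovers 2≤2).
Opt6: dominated by Opt1 (miles earned 7403≥4567, price 480≤1058, layovers 1≤3).
Opt7: not dominated.
Opt8: dominated by Opt1 (miles earned 7403≥1816, price 480≤1272, layovers 1≤1).
Opt9: not dominated (best price).
Opt10: dominated by Opt1 (miles earned 7403≥6490, price 480≤1012, layovers 1≤2).
Pareto-optimal: Opt1, Opt3, Opt4, Opt7, Opt9 → 5.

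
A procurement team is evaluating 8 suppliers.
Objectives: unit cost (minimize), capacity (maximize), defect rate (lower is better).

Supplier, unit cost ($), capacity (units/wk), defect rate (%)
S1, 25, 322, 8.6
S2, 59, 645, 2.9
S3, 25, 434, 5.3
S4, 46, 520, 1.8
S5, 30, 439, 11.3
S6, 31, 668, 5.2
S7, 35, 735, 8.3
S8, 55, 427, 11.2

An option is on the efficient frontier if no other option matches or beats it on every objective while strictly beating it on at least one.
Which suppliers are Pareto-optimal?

S2, S3, S4, S5, S6, S7

S1: dominated by S3 (unit cost 25≤25, capacity 434≥322, defect rate 5.3≤8.6).
S2: not dominated.
S3: not dominated.
S4: not dominated (best defect rate).
S5: not dominated.
S6: not dominated.
S7: not dominated (best capacity).
S8: dominated by S3 (unit cost 25≤55, capacity 434≥427, defect rate 5.3≤11.2).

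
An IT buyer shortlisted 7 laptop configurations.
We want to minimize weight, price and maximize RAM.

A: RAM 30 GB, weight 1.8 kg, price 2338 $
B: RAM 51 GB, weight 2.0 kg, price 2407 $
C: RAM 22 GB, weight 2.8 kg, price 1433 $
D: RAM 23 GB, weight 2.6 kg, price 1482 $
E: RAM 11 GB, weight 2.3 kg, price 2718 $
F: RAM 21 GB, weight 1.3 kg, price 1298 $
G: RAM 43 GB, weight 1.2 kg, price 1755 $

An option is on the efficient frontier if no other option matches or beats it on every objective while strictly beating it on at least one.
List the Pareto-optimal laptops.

A: dominated by G (RAM 43≥30, weight 1.2≤1.8, price 1755≤2338).
B: not dominated (best RAM).
C: not dominated.
D: not dominated.
E: dominated by A (RAM 30≥11, weight 1.8≤2.3, price 2338≤2718).
F: not dominated (best price).
G: not dominated (best weight).

B, C, D, F, G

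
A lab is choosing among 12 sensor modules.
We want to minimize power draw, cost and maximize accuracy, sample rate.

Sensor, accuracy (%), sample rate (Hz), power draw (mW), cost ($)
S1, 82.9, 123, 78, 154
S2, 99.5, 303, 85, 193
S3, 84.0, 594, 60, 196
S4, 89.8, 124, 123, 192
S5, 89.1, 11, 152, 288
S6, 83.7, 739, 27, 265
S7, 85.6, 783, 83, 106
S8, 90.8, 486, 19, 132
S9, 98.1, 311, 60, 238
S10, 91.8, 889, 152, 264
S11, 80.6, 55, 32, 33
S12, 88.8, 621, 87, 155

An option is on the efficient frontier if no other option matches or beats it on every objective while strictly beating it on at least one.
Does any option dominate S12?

S1: worse on accuracy (82.9 vs 88.8).
S2: worse on sample rate (303 vs 621).
S3: worse on accuracy (84.0 vs 88.8).
S4: worse on sample rate (124 vs 621).
S5: worse on sample rate (11 vs 621).
S6: worse on accuracy (83.7 vs 88.8).
S7: worse on accuracy (85.6 vs 88.8).
S8: worse on sample rate (486 vs 621).
S9: worse on sample rate (311 vs 621).
S10: worse on power draw (152 vs 87).
S11: worse on accuracy (80.6 vs 88.8).
No option is at least as good as S12 on every objective and strictly better on one.

No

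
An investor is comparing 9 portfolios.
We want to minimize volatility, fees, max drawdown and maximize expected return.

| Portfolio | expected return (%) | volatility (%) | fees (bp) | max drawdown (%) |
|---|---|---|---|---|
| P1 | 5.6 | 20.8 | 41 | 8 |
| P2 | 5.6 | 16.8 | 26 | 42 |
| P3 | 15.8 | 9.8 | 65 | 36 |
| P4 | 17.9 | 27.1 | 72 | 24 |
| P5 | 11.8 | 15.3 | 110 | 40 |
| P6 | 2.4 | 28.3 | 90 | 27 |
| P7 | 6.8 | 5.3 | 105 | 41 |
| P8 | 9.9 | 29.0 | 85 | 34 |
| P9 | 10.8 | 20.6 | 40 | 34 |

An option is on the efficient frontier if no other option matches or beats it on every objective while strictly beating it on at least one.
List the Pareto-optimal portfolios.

P1: not dominated (best max drawdown).
P2: not dominated (best fees).
P3: not dominated.
P4: not dominated (best expected return).
P5: dominated by P3 (expected return 15.8≥11.8, volatility 9.8≤15.3, fees 65≤110, max drawdown 36≤40).
P6: dominated by P1 (expected return 5.6≥2.4, volatility 20.8≤28.3, fees 41≤90, max drawdown 8≤27).
P7: not dominated (best volatility).
P8: dominated by P4 (expected return 17.9≥9.9, volatility 27.1≤29.0, fees 72≤85, max drawdown 24≤34).
P9: not dominated.

P1, P2, P3, P4, P7, P9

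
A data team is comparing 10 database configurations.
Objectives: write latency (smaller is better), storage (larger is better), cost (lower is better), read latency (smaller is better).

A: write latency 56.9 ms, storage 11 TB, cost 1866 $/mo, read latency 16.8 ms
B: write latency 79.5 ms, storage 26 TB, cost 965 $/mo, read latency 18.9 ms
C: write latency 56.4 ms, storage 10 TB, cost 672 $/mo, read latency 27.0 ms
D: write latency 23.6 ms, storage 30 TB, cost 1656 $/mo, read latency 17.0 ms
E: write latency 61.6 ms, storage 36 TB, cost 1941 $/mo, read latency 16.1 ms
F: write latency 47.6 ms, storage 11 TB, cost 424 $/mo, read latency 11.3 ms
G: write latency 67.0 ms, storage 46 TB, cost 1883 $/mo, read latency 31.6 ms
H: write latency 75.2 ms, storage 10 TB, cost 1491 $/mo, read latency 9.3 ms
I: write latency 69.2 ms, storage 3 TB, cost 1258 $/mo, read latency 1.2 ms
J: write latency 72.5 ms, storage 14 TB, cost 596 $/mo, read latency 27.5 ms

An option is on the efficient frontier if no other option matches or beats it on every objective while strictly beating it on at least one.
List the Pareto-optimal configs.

B, D, E, F, G, H, I, J

A: dominated by F (write latency 47.6≤56.9, storage 11≥11, cost 424≤1866, read latency 11.3≤16.8).
B: not dominated.
C: dominated by F (write latency 47.6≤56.4, storage 11≥10, cost 424≤672, read latency 11.3≤27.0).
D: not dominated (best write latency).
E: not dominated.
F: not dominated (best cost).
G: not dominated (best storage).
H: not dominated.
I: not dominated (best read latency).
J: not dominated.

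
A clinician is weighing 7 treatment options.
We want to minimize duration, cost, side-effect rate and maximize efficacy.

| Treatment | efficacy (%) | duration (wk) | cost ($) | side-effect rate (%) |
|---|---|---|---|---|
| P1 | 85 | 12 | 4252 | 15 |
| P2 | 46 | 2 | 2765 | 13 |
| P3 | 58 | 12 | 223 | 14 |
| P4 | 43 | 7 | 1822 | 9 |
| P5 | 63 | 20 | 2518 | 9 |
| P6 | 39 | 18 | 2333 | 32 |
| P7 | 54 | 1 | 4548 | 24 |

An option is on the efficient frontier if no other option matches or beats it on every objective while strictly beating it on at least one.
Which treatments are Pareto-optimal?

P1, P2, P3, P4, P5, P7

P1: not dominated (best efficacy).
P2: not dominated.
P3: not dominated (best cost).
P4: not dominated.
P5: not dominated.
P6: dominated by P3 (efficacy 58≥39, duration 12≤18, cost 223≤2333, side-effect rate 14≤32).
P7: not dominated (best duration).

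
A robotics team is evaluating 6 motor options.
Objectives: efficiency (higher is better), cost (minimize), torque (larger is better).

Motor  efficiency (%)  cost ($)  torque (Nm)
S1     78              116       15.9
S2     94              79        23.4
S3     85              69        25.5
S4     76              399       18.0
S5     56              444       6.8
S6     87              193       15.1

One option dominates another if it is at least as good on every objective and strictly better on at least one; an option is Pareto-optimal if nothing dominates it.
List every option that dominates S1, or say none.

S2: efficiency 94≥78, cost 79≤116, torque 23.4≥15.9 — dominates S1.
S3: efficiency 85≥78, cost 69≤116, torque 25.5≥15.9 — dominates S1.
Others (S4, S5, S6) are each worse than S1 on at least one objective.

S2, S3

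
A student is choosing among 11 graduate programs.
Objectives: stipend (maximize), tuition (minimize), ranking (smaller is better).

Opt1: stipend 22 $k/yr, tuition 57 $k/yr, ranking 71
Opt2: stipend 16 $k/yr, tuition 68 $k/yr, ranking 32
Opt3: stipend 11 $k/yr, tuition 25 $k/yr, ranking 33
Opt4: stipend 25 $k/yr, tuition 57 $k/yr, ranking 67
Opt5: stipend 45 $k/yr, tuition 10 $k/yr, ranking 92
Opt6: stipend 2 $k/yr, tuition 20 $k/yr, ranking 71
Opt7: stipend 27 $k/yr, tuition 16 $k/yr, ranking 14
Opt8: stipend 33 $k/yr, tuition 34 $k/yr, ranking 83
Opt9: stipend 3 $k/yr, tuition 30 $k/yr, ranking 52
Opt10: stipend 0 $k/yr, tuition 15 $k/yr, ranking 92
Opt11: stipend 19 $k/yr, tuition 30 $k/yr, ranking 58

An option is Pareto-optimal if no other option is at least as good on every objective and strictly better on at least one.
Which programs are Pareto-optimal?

Opt5, Opt7, Opt8

Opt1: dominated by Opt4 (stipend 25≥22, tuition 57≤57, ranking 67≤71).
Opt2: dominated by Opt7 (stipend 27≥16, tuition 16≤68, ranking 14≤32).
Opt3: dominated by Opt7 (stipend 27≥11, tuition 16≤25, ranking 14≤33).
Opt4: dominated by Opt7 (stipend 27≥25, tuition 16≤57, ranking 14≤67).
Opt5: not dominated (best stipend).
Opt6: dominated by Opt7 (stipend 27≥2, tuition 16≤20, ranking 14≤71).
Opt7: not dominated (best ranking).
Opt8: not dominated.
Opt9: dominated by Opt3 (stipend 11≥3, tuition 25≤30, ranking 33≤52).
Opt10: dominated by Opt5 (stipend 45≥0, tuition 10≤15, ranking 92≤92).
Opt11: dominated by Opt7 (stipend 27≥19, tuition 16≤30, ranking 14≤58).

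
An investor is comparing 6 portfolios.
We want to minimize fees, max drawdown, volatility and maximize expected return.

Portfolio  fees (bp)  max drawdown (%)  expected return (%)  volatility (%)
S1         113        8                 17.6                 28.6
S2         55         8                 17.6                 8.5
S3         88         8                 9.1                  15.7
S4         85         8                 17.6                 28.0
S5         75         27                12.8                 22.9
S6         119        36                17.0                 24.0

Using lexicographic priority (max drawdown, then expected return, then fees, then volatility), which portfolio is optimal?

First minimize max drawdown: best is 8, kept {S1, S2, S3, S4}.
Then maximize expected return: best is 17.6, kept {S1, S2, S4}.
Then minimize fees: best is 55, kept {S2}.

S2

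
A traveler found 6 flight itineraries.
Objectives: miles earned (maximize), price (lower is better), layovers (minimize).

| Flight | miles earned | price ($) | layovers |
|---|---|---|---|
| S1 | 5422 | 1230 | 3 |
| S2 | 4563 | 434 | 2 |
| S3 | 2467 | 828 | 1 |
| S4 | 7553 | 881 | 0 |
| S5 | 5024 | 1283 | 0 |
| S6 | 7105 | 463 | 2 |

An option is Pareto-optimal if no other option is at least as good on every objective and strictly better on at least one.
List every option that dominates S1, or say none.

S4: miles earned 7553≥5422, price 881≤1230, layovers 0≤3 — dominates S1.
S6: miles earned 7105≥5422, price 463≤1230, layovers 2≤3 — dominates S1.
Others (S2, S3, S5) are each worse than S1 on at least one objective.

S4, S6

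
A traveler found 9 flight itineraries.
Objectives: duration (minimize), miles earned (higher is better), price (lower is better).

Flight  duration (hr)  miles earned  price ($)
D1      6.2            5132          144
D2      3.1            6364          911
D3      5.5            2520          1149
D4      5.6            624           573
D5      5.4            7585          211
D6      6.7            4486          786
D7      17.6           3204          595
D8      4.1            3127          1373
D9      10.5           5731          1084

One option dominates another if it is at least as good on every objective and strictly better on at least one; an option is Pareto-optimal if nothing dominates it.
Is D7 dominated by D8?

No

D8 vs D7: D8 is worse on miles earned (3127 vs 3204), so it does not dominate D7.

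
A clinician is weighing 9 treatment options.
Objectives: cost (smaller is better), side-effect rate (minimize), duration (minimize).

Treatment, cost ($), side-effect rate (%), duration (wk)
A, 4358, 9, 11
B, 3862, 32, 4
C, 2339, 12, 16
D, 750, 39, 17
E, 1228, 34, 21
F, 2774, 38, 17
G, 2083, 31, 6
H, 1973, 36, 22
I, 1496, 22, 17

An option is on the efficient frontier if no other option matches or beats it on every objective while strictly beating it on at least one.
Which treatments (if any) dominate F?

C, G, I

C: cost 2339≤2774, side-effect rate 12≤38, duration 16≤17 — dominates F.
G: cost 2083≤2774, side-effect rate 31≤38, duration 6≤17 — dominates F.
I: cost 1496≤2774, side-effect rate 22≤38, duration 17≤17 — dominates F.
Others (A, B, D, E, H) are each worse than F on at least one objective.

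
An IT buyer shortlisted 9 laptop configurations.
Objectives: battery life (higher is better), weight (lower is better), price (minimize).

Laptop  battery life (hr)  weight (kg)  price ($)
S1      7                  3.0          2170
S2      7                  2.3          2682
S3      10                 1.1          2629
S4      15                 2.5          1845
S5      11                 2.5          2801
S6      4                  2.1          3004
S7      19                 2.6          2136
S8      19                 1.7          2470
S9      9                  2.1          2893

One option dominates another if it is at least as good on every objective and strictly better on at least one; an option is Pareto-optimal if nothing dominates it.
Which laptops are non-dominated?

S3, S4, S7, S8

S1: dominated by S4 (battery life 15≥7, weight 2.5≤3.0, price 1845≤2170).
S2: dominated by S3 (battery life 10≥7, weight 1.1≤2.3, price 2629≤2682).
S3: not dominated (best weight).
S4: not dominated (best price).
S5: dominated by S4 (battery life 15≥11, weight 2.5≤2.5, price 1845≤2801).
S6: dominated by S3 (battery life 10≥4, weight 1.1≤2.1, price 2629≤3004).
S7: not dominated.
S8: not dominated.
S9: dominated by S3 (battery life 10≥9, weight 1.1≤2.1, price 2629≤2893).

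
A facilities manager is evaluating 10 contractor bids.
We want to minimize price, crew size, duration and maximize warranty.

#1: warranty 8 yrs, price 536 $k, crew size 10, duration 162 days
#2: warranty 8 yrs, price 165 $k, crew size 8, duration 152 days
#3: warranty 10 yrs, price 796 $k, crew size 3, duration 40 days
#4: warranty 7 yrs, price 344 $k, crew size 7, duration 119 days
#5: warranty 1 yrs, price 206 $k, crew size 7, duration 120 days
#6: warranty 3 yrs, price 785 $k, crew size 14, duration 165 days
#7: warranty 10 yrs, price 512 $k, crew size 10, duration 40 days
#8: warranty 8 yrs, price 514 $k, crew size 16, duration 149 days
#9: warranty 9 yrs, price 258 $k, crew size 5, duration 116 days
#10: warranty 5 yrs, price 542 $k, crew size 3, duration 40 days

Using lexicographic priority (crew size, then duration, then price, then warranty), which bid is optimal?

#10

First minimize crew size: best is 3, kept {#3, #10}.
Then minimize duration: best is 40, kept {#3, #10}.
Then minimize price: best is 542, kept {#10}.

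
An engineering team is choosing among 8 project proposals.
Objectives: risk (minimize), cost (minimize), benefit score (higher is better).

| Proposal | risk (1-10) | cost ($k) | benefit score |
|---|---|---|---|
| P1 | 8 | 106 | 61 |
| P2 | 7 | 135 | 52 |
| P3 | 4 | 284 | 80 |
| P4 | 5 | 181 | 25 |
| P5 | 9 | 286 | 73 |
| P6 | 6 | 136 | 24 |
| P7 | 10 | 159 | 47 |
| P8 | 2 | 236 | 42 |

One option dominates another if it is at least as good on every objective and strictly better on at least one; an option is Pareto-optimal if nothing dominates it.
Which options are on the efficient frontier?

P1, P2, P3, P4, P6, P8

P1: not dominated (best cost).
P2: not dominated.
P3: not dominated (best benefit score).
P4: not dominated.
P5: dominated by P3 (risk 4≤9, cost 284≤286, benefit score 80≥73).
P6: not dominated.
P7: dominated by P1 (risk 8≤10, cost 106≤159, benefit score 61≥47).
P8: not dominated (best risk).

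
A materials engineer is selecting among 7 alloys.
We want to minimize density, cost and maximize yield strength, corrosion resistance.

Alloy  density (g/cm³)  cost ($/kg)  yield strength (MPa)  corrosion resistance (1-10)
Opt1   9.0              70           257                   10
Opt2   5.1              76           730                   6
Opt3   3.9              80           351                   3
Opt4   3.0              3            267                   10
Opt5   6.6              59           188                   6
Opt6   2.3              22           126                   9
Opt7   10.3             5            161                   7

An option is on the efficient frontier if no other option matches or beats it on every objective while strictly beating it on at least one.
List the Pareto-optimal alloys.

Opt2, Opt3, Opt4, Opt6

Opt1: dominated by Opt4 (density 3.0≤9.0, cost 3≤70, yield strength 267≥257, corrosion resistance 10≥10).
Opt2: not dominated (best yield strength).
Opt3: not dominated.
Opt4: not dominated (best cost).
Opt5: dominated by Opt4 (density 3.0≤6.6, cost 3≤59, yield strength 267≥188, corrosion resistance 10≥6).
Opt6: not dominated (best density).
Opt7: dominated by Opt4 (density 3.0≤10.3, cost 3≤5, yield strength 267≥161, corrosion resistance 10≥7).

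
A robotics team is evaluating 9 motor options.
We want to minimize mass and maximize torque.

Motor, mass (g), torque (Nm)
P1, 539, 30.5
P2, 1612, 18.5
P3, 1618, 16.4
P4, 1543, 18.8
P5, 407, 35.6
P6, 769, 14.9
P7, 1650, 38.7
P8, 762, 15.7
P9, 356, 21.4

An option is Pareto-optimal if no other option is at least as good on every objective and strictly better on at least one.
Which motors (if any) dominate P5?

none

P1: worse on mass (539 vs 407).
P2: worse on mass (1612 vs 407).
P3: worse on mass (1618 vs 407).
P4: worse on mass (1543 vs 407).
P6: worse on mass (769 vs 407).
P7: worse on mass (1650 vs 407).
P8: worse on mass (762 vs 407).
P9: worse on torque (21.4 vs 35.6).
No option dominates P5.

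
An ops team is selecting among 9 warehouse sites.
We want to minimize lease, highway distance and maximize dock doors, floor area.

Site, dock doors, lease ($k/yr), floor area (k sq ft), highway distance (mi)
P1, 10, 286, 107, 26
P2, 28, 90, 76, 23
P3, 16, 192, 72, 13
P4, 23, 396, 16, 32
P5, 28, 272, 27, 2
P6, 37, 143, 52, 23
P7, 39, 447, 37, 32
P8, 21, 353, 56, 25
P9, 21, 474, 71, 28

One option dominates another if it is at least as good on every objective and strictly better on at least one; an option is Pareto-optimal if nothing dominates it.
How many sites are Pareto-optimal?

6

P1: not dominated (best floor area).
P2: not dominated (best lease).
P3: not dominated.
P4: dominated by P2 (dock doors 28≥23, lease 90≤396, floor area 76≥16, highway distance 23≤32).
P5: not dominated (best highway distance).
P6: not dominated.
P7: not dominated (best dock doors).
P8: dominated by P2 (dock doors 28≥21, lease 90≤353, floor area 76≥56, highway distance 23≤25).
P9: dominated by P2 (dock doors 28≥21, lease 90≤474, floor area 76≥71, highway distance 23≤28).
Pareto-optimal: P1, P2, P3, P5, P6, P7 → 6.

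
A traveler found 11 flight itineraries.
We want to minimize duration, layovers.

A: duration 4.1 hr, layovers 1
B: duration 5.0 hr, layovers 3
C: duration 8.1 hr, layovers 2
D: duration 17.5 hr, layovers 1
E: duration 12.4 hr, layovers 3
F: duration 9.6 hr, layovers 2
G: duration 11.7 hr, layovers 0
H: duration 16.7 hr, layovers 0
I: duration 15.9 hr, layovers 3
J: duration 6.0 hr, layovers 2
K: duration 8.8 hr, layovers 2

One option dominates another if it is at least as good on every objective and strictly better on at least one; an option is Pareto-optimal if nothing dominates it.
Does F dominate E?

F vs E: duration 9.6≤12.4, layovers 2≤3 — F is at least as good on every objective with at least one strict improvement.

Yes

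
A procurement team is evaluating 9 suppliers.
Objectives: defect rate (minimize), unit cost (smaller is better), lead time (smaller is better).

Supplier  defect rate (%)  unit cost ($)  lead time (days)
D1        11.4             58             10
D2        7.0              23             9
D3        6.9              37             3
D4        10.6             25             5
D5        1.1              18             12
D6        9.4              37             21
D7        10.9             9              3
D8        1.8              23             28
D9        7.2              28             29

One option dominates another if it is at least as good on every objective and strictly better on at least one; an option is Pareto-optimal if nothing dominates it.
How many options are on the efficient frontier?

5

D1: dominated by D2 (defect rate 7.0≤11.4, unit cost 23≤58, lead time 9≤10).
D2: not dominated.
D3: not dominated.
D4: not dominated.
D5: not dominated (best defect rate).
D6: dominated by D2 (defect rate 7.0≤9.4, unit cost 23≤37, lead time 9≤21).
D7: not dominated (best unit cost).
D8: dominated by D5 (defect rate 1.1≤1.8, unit cost 18≤23, lead time 12≤28).
D9: dominated by D2 (defect rate 7.0≤7.2, unit cost 23≤28, lead time 9≤29).
Pareto-optimal: D2, D3, D4, D5, D7 → 5.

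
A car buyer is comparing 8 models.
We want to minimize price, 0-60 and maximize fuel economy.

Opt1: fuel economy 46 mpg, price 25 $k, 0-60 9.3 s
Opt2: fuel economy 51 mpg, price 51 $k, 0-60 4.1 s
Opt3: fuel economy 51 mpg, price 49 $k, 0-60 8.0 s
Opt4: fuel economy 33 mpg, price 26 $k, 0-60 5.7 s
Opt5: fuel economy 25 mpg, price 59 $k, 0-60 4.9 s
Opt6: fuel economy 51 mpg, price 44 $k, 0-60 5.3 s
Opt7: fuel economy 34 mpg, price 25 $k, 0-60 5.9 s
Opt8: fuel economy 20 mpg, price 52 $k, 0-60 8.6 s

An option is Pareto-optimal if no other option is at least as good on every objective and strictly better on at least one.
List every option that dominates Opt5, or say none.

Opt2

Opt2: fuel economy 51≥25, price 51≤59, 0-60 4.1≤4.9 — dominates Opt5.
Others (Opt1, Opt3, Opt4, Opt6, Opt7, Opt8) are each worse than Opt5 on at least one objective.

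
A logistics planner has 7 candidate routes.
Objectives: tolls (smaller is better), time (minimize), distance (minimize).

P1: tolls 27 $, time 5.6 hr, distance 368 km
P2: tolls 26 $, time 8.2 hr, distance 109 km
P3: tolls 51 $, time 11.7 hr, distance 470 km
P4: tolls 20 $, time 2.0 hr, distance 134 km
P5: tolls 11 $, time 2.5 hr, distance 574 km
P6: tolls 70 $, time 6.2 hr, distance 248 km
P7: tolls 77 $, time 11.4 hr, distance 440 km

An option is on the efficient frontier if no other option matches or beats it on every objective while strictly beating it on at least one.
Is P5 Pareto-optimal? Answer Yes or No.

P1: worse on tolls (27 vs 11).
P2: worse on tolls (26 vs 11).
P3: worse on tolls (51 vs 11).
P4: worse on tolls (20 vs 11).
P6: worse on tolls (70 vs 11).
P7: worse on tolls (77 vs 11).
No option is at least as good as P5 on every objective and strictly better on one.

Yes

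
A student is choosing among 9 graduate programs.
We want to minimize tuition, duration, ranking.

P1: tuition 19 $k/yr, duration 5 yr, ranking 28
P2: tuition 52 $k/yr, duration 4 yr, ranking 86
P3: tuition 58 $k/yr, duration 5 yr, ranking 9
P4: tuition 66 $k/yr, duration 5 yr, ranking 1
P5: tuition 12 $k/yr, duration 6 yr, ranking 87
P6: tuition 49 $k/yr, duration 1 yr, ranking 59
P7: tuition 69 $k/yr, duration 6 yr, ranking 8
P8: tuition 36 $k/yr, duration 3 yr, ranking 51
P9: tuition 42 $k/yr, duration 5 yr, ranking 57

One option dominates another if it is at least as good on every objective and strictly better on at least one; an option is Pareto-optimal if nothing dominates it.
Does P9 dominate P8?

No

P9 vs P8: P9 is worse on tuition (42 vs 36), so it does not dominate P8.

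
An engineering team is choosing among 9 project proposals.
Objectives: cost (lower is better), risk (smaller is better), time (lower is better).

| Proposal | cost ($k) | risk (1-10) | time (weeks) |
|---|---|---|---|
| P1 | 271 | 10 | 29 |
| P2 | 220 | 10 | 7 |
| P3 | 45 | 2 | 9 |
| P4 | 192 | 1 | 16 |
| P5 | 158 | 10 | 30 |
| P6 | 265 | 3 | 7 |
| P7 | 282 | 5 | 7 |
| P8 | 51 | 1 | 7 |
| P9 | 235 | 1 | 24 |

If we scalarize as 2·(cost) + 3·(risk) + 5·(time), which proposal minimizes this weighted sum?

P8

P1: 2·271 + 3·10 + 5·29 = 717
P2: 2·220 + 3·10 + 5·7 = 505
P3: 2·45 + 3·2 + 5·9 = 141
P4: 2·192 + 3·1 + 5·16 = 467
P5: 2·158 + 3·10 + 5·30 = 496
P6: 2·265 + 3·3 + 5·7 = 574
P7: 2·282 + 3·5 + 5·7 = 614
P8: 2·51 + 3·1 + 5·7 = 140
P9: 2·235 + 3·1 + 5·24 = 593
Lowest: P8 at 140.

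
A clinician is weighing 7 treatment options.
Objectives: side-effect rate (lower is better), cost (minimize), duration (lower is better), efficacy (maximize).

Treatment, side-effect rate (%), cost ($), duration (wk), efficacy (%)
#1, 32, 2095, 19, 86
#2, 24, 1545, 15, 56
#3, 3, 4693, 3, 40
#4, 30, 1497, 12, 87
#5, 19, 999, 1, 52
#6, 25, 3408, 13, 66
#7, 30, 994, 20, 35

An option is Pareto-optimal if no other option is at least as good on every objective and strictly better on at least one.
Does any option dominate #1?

#4 vs #1: side-effect rate 30≤32, cost 1497≤2095, duration 12≤19, efficacy 87≥86 — #4 is at least as good on every objective and strictly better on at least one, so #4 dominates #1.

Yes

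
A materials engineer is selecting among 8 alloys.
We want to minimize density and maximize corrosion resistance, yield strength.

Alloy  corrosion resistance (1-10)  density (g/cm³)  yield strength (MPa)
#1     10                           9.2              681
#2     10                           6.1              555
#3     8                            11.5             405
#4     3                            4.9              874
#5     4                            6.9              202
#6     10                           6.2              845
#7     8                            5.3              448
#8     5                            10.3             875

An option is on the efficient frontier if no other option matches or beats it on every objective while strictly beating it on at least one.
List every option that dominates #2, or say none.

none

#1: worse on density (9.2 vs 6.1).
#3: worse on corrosion resistance (8 vs 10).
#4: worse on corrosion resistance (3 vs 10).
#5: worse on corrosion resistance (4 vs 10).
#6: worse on density (6.2 vs 6.1).
#7: worse on corrosion resistance (8 vs 10).
#8: worse on corrosion resistance (5 vs 10).
No option dominates #2.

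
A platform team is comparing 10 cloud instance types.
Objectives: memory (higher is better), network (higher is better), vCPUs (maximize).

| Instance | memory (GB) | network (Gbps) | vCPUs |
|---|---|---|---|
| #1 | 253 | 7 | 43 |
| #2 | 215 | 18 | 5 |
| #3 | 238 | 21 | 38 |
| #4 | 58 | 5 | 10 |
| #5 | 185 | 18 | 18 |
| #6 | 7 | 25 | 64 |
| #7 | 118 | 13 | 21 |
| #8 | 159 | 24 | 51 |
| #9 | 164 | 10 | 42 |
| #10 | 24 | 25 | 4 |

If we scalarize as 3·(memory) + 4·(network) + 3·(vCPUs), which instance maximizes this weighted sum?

#1: 3·253 + 4·7 + 3·43 = 916
#2: 3·215 + 4·18 + 3·5 = 732
#3: 3·238 + 4·21 + 3·38 = 912
#4: 3·58 + 4·5 + 3·10 = 224
#5: 3·185 + 4·18 + 3·18 = 681
#6: 3·7 + 4·25 + 3·64 = 313
#7: 3·118 + 4·13 + 3·21 = 469
#8: 3·159 + 4·24 + 3·51 = 726
#9: 3·164 + 4·10 + 3·42 = 658
#10: 3·24 + 4·25 + 3·4 = 184
Highest: #1 at 916.

#1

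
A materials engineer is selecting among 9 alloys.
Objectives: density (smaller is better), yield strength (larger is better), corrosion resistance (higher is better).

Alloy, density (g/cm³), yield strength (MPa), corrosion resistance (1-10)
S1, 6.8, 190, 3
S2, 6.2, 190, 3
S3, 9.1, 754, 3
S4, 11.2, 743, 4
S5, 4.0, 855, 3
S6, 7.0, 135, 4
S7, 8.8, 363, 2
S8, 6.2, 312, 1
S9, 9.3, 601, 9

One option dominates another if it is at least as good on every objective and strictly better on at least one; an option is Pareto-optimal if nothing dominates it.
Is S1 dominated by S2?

S2 vs S1: density 6.2≤6.8, yield strength 190≥190, corrosion resistance 3≥3 — S2 is at least as good on every objective with at least one strict improvement.

Yes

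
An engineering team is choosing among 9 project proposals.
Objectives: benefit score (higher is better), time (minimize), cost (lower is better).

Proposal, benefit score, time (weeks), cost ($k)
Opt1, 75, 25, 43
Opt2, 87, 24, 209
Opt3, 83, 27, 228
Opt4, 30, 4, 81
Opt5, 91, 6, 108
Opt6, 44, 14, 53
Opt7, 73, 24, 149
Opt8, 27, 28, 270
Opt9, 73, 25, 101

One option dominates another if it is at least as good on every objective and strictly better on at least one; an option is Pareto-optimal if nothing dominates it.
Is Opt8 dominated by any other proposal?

Opt1 vs Opt8: benefit score 75≥27, time 25≤28, cost 43≤270 — Opt1 is at least as good on every objective and strictly better on at least one, so Opt1 dominates Opt8.

Yes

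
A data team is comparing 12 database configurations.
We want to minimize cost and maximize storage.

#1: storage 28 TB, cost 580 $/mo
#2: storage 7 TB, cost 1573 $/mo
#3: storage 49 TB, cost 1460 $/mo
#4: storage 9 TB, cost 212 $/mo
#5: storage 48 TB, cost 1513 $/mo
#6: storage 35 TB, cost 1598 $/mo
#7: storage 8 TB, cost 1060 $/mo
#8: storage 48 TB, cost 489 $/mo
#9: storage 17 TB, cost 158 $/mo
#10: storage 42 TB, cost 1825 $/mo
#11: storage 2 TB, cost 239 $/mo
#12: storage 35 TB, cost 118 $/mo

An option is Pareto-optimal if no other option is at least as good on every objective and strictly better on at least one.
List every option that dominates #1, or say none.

#8, #12

#8: storage 48≥28, cost 489≤580 — dominates #1.
#12: storage 35≥28, cost 118≤580 — dominates #1.
Others (#2, #3, #4, #5, #6, #7, #9, #10, #11) are each worse than #1 on at least one objective.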